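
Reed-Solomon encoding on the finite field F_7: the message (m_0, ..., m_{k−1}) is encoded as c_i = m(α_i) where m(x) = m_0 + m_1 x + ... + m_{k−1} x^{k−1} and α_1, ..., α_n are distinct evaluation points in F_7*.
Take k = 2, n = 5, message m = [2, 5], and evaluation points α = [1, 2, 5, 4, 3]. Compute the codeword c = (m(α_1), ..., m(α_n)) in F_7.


c = [0, 5, 6, 1, 3]

Message polynomial: m(x) = 2 + 5·x (mod 7).
For each evaluation point α_i, compute m(α_i) mod 7:
  α_1 = 1: Horner steps 5 → 0, so m(1) = 0.
  α_2 = 2: Horner steps 5 → 5, so m(2) = 5.
  α_3 = 5: Horner steps 5 → 6, so m(5) = 6.
  α_4 = 4: Horner steps 5 → 1, so m(4) = 1.
  α_5 = 3: Horner steps 5 → 3, so m(3) = 3.
Codeword c = [0, 5, 6, 1, 3] ∈ F_7^5.


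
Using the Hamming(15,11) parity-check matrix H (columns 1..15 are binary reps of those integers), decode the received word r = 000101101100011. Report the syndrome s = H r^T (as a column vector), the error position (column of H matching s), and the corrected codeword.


s = (0, 1, 1, 1)^T, error position = 7, corrected codeword c = 000101001100011

Compute s = H r^T mod 2 one row at a time:
  s_1 = 0 + 1 + 1 + 0 + 0 + 0 + 1 + 1 = 4 ≡ 0 (mod 2).
  s_2 = 1 + 0 + 1 + 1 + 0 + 0 + 1 + 1 = 5 ≡ 1 (mod 2).
  s_3 = 0 + 0 + 1 + 1 + 1 + 0 + 1 + 1 = 5 ≡ 1 (mod 2).
  s_4 = 0 + 0 + 0 + 1 + 1 + 0 + 0 + 1 = 3 ≡ 1 (mod 2).
s = (0, 1, 1, 1)^T — this equals column 7 of H (binary 0111), so error is at position 7.
Correct: flip bit 7 of r = 000101101100011 to get c = 000101001100011.


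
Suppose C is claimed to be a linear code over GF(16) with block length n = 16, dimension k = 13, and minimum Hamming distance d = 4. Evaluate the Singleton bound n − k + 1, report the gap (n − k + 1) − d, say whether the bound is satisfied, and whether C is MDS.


Singleton RHS = n − k + 1 = 4, slack = 0, bound satisfied, MDS.

Singleton bound: d ≤ n − k + 1.
Here n = 16, k = 13, so n − k + 1 = 4.
Given d = 4, check d ≤ 4: YES.
Slack = (n − k + 1) − d = 0.
The code is MDS (slack = 0).
Description: the claimed parameters are [16, 13, 4]_16; such a code would be MDS (meets Singleton bound).


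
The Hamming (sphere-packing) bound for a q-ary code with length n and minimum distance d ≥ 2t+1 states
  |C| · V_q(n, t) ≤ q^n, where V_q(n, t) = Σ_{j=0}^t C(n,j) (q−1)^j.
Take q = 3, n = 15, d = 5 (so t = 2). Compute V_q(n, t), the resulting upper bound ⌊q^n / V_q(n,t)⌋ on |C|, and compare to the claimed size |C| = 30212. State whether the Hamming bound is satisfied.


V_q(n, t) = 451, q^n = 14348907, Hamming bound = 31815, |C| = 30212 ≤ bound (satisfied).

Step 1: Compute V_q(n, t) = Σ_{j=0}^2 C(n, j) (q−1)^j.
  j = 0: C(15,0)·(2)^0 = 1·1 = 1.
  j = 1: C(15,1)·(2)^1 = 15·2 = 30.
  j = 2: C(15,2)·(2)^2 = 105·4 = 420.
  V_q(n, t) = 1 + 30 + 420 = 451.
Step 2: q^n = 3^15 = 14348907.
Step 3: Hamming bound ⌊q^n / V_q(n,t)⌋ = ⌊14348907/451⌋ = 31815.
Step 4: Compare |C| = 30212 to 31815: satisfied.
The claimed |C| lies below the Hamming bound.


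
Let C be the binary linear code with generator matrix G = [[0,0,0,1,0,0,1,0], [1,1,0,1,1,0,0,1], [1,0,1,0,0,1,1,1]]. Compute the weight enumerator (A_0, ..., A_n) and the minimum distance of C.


Weight distribution: A_0 = 1, A_2 = 1, A_4 = 1, A_5 = 4, A_6 = 1. Minimum distance d = 2.

Enumerate all 2^3 = 8 messages m ∈ F_2^3.
For each, compute codeword c = mG in F_2^8, then tally its weight.
  m = 000 → c = 00000000, weight = 0.
  m = 100 → c = 00010010, weight = 2.
  m = 010 → c = 11011001, weight = 5.
  m = 110 → c = 11001011, weight = 5.
  m = 001 → c = 10100111, weight = 5.
  m = 101 → c = 10110101, weight = 5.
  m = 011 → c = 01111110, weight = 6.
  m = 111 → c = 01101100, weight = 4.
Tally weights:
  weight 0: 1 codewords.
  weight 2: 1 codewords.
  weight 4: 1 codewords.
  weight 5: 4 codewords.
  weight 6: 1 codewords.
Minimum distance d = smallest w > 0 with A_w > 0 = 2.
Sanity: Σ A_w = 8 = 2^3 = 8 ✓.


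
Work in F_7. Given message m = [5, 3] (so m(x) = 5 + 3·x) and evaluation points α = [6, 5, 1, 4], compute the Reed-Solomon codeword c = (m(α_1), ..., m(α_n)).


c = [2, 6, 1, 3]

Message polynomial: m(x) = 5 + 3·x (mod 7).
For each evaluation point α_i, compute m(α_i) mod 7:
  α_1 = 6: Horner steps 3 → 2, so m(6) = 2.
  α_2 = 5: Horner steps 3 → 6, so m(5) = 6.
  α_3 = 1: Horner steps 3 → 1, so m(1) = 1.
  α_4 = 4: Horner steps 3 → 3, so m(4) = 3.
Codeword c = [2, 6, 1, 3] ∈ F_7^4.


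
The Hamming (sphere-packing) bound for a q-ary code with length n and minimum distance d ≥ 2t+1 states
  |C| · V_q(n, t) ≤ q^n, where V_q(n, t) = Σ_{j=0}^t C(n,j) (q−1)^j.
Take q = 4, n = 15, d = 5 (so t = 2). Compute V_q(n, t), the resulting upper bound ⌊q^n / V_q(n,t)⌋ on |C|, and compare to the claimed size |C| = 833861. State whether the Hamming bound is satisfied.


V_q(n, t) = 991, q^n = 1073741824, Hamming bound = 1083493, |C| = 833861 ≤ bound (satisfied).

Step 1: Compute V_q(n, t) = Σ_{j=0}^2 C(n, j) (q−1)^j.
  j = 0: C(15,0)·(3)^0 = 1·1 = 1.
  j = 1: C(15,1)·(3)^1 = 15·3 = 45.
  j = 2: C(15,2)·(3)^2 = 105·9 = 945.
  V_q(n, t) = 1 + 45 + 945 = 991.
Step 2: q^n = 4^15 = 1073741824.
Step 3: Hamming bound ⌊q^n / V_q(n,t)⌋ = ⌊1073741824/991⌋ = 1083493.
Step 4: Compare |C| = 833861 to 1083493: satisfied.
The claimed |C| lies below the Hamming bound.


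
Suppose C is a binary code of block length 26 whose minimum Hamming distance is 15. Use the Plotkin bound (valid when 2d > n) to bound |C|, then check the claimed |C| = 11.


Plotkin bound M ≤ 6; given |C| = 11 > bound (violated).

Check applicability: 2d = 30, n = 26.
2d − n = 4 > 0, so Plotkin applies.
Compute d/(2d−n) = 15/4 ≈ 3.7500.
⌊d/(2d−n)⌋ = 3.
Plotkin bound: M ≤ 2·3 = 6.
Given |C| = 11, check: VIOLATED.
This |C| is above the Plotkin bound, so no binary code with n = 26, d = 15 and 11 codewords exists.


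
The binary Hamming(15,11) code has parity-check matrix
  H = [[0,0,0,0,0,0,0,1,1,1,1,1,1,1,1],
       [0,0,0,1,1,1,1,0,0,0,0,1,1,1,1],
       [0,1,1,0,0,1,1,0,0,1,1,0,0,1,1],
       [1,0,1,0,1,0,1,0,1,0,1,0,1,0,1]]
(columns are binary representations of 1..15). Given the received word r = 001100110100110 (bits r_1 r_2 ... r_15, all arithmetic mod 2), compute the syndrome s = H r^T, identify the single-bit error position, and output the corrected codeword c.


s = (0, 0, 0, 1)^T, error position = 1, corrected codeword c = 101100110100110

Compute s = H r^T mod 2 one row at a time:
  s_1 = 1 + 0 + 1 + 0 + 0 + 1 + 1 + 0 = 4 ≡ 0 (mod 2).
  s_2 = 1 + 0 + 0 + 1 + 0 + 1 + 1 + 0 = 4 ≡ 0 (mod 2).
  s_3 = 0 + 1 + 0 + 1 + 1 + 0 + 1 + 0 = 4 ≡ 0 (mod 2).
  s_4 = 0 + 1 + 0 + 1 + 0 + 0 + 1 + 0 = 3 ≡ 1 (mod 2).
s = (0, 0, 0, 1)^T — this equals column 1 of H (binary 0001), so error is at position 1.
Correct: flip bit 1 of r = 001100110100110 to get c = 101100110100110.


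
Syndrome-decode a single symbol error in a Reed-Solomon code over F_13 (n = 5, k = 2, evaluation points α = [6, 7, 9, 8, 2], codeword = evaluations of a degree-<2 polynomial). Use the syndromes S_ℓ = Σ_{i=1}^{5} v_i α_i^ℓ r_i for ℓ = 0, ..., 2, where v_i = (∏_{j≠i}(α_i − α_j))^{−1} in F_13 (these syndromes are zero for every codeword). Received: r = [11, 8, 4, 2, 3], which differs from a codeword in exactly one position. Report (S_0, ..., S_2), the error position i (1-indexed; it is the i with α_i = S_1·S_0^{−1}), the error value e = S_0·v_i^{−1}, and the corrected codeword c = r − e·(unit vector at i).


S = (6, 3, 8), error at position 2, error magnitude e = 8, c = [11, 0, 4, 2, 3].

Step 1: column multipliers v_i = (∏_{j≠i}(α_i − α_j))^{−1} mod 13.
  i = 1 (α = 6): (6−7)(6−9)(6−8)(6−2) = (−1)·(−3)·(−2)·4 = −24 ≡ 2, so v_1 = 2^{−1} = 7 (mod 13).
  i = 2 (α = 7): (7−6)(7−9)(7−8)(7−2) = 1·(−2)·(−1)·5 = 10 ≡ 10, so v_2 = 10^{−1} = 4 (mod 13).
  i = 3 (α = 9): (9−6)(9−7)(9−8)(9−2) = 3·2·1·7 = 42 ≡ 3, so v_3 = 3^{−1} = 9 (mod 13).
  i = 4 (α = 8): (8−6)(8−7)(8−9)(8−2) = 2·1·(−1)·6 = −12 ≡ 1, so v_4 = 1^{−1} = 1 (mod 13).
  i = 5 (α = 2): (2−6)(2−7)(2−9)(2−8) = (−4)·(−5)·(−7)·(−6) = 840 ≡ 8, so v_5 = 8^{−1} = 5 (mod 13).
  v = [7, 4, 9, 1, 5].
Step 2: syndromes of r = [11, 8, 4, 2, 3] (all sums mod 13).
  S_0 = Σ v_i r_i = 7·11 + 4·8 + 9·4 + 1·2 + 5·3 = 162 ≡ 6.
  S_1 = Σ v_i α_i r_i = 7·6·11 + 4·7·8 + 9·9·4 + 1·8·2 + 5·2·3 = 1056 ≡ 3.
  α_i^2 mod 13 = [10, 10, 3, 12, 4].
  S_2 = Σ v_i α_i^2 r_i = 7·10·11 + 4·10·8 + 9·3·4 + 1·12·2 + 5·4·3 = 1282 ≡ 8.
  S = (6, 3, 8) ≠ 0, so r is not a codeword (an error is present).
Step 3: locate the error. For a single error e at position i, S_ℓ = v_i·e·α_i^ℓ, so α_err = S_1/S_0.
  S_0^{−1} = 6^{−1} = 11 (mod 13), so α_err = 3·11 = 33 ≡ 7 = α_2. Error position i = 2.
  Consistency check: S_2/S_1 = 8·9 = 72 ≡ 7 = α_err ✓ (single-error assumption holds).
Step 4: error magnitude e = S_0/v_2 = S_0·∏_{j≠2}(α_2 − α_j) = 6·10 = 60 ≡ 8 (mod 13).
Step 5: correct position 2: c_2 = r_2 − e = 8 − 8 ≡ 0 (mod 13). Hence c = [11, 0, 4, 2, 3].
  Check: interpolating c through the α_i gives m(x) = 12 + 2·x (degree < 2) with m(α_i) = c_i for every i, so c is indeed a codeword.


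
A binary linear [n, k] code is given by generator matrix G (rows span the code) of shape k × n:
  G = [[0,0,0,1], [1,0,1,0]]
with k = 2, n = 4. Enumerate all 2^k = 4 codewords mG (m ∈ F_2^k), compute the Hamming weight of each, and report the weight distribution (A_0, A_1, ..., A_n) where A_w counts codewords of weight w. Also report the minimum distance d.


Weight distribution: A_0 = 1, A_1 = 1, A_2 = 1, A_3 = 1. Minimum distance d = 1.

Enumerate all 2^2 = 4 messages m ∈ F_2^2.
For each, compute codeword c = mG in F_2^4, then tally its weight.
  m = 00 → c = 0000, weight = 0.
  m = 10 → c = 0001, weight = 1.
  m = 01 → c = 1010, weight = 2.
  m = 11 → c = 1011, weight = 3.
Tally weights:
  weight 0: 1 codewords.
  weight 1: 1 codewords.
  weight 2: 1 codewords.
  weight 3: 1 codewords.
Minimum distance d = smallest w > 0 with A_w > 0 = 1.
Sanity: Σ A_w = 4 = 2^2 = 4 ✓.


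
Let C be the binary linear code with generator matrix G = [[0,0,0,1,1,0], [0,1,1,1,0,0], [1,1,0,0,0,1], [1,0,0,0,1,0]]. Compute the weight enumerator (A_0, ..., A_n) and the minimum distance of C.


Weight distribution: A_0 = 1, A_2 = 4, A_3 = 6, A_4 = 3, A_5 = 2. Minimum distance d = 2.

Enumerate all 2^4 = 16 messages m ∈ F_2^4.
For each, compute codeword c = mG in F_2^6, then tally its weight.
  m = 0000 → c = 000000, weight = 0.
  m = 1000 → c = 000110, weight = 2.
  m = 0100 → c = 011100, weight = 3.
  m = 1100 → c = 011010, weight = 3.
  m = 0010 → c = 110001, weight = 3.
  m = 1010 → c = 110111, weight = 5.
  m = 0110 → c = 101101, weight = 4.
  m = 1110 → c = 101011, weight = 4.
  m = 0001 → c = 100010, weight = 2.
  m = 1001 → c = 100100, weight = 2.
  m = 0101 → c = 111110, weight = 5.
  m = 1101 → c = 111000, weight = 3.
  m = 0011 → c = 010011, weight = 3.
  m = 1011 → c = 010101, weight = 3.
  m = 0111 → c = 001111, weight = 4.
  m = 1111 → c = 001001, weight = 2.
Tally weights:
  weight 0: 1 codewords.
  weight 2: 4 codewords.
  weight 3: 6 codewords.
  weight 4: 3 codewords.
  weight 5: 2 codewords.
Minimum distance d = smallest w > 0 with A_w > 0 = 2.
Sanity: Σ A_w = 16 = 2^4 = 16 ✓.


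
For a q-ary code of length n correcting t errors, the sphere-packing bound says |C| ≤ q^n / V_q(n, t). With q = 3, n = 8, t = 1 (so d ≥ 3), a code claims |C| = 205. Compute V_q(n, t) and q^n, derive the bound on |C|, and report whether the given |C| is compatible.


V_q(n, t) = 17, q^n = 6561, Hamming bound = 385, |C| = 205 ≤ bound (satisfied).

Step 1: Compute V_q(n, t) = Σ_{j=0}^1 C(n, j) (q−1)^j.
  j = 0: C(8,0)·(2)^0 = 1·1 = 1.
  j = 1: C(8,1)·(2)^1 = 8·2 = 16.
  V_q(n, t) = 1 + 16 = 17.
Step 2: q^n = 3^8 = 6561.
Step 3: Hamming bound ⌊q^n / V_q(n,t)⌋ = ⌊6561/17⌋ = 385.
Step 4: Compare |C| = 205 to 385: satisfied.
The claimed |C| lies below the Hamming bound.


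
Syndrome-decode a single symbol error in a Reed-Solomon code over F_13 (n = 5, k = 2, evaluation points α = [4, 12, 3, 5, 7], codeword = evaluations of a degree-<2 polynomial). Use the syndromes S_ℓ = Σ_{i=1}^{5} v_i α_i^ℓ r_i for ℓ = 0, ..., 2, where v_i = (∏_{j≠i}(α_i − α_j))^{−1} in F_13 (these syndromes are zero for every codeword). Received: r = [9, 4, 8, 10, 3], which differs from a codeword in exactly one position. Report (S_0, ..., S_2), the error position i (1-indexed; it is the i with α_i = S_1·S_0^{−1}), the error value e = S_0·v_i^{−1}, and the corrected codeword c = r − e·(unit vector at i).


S = (3, 8, 4), error at position 5, error magnitude e = 4, c = [9, 4, 8, 10, 12].

Step 1: column multipliers v_i = (∏_{j≠i}(α_i − α_j))^{−1} mod 13.
  i = 1 (α = 4): (4−12)(4−3)(4−5)(4−7) = (−8)·1·(−1)·(−3) = −24 ≡ 2, so v_1 = 2^{−1} = 7 (mod 13).
  i = 2 (α = 12): (12−4)(12−3)(12−5)(12−7) = 8·9·7·5 = 2520 ≡ 11, so v_2 = 11^{−1} = 6 (mod 13).
  i = 3 (α = 3): (3−4)(3−12)(3−5)(3−7) = (−1)·(−9)·(−2)·(−4) = 72 ≡ 7, so v_3 = 7^{−1} = 2 (mod 13).
  i = 4 (α = 5): (5−4)(5−12)(5−3)(5−7) = 1·(−7)·2·(−2) = 28 ≡ 2, so v_4 = 2^{−1} = 7 (mod 13).
  i = 5 (α = 7): (7−4)(7−12)(7−3)(7−5) = 3·(−5)·4·2 = −120 ≡ 10, so v_5 = 10^{−1} = 4 (mod 13).
  v = [7, 6, 2, 7, 4].
Step 2: syndromes of r = [9, 4, 8, 10, 3] (all sums mod 13).
  S_0 = Σ v_i r_i = 7·9 + 6·4 + 2·8 + 7·10 + 4·3 = 185 ≡ 3.
  S_1 = Σ v_i α_i r_i = 7·4·9 + 6·12·4 + 2·3·8 + 7·5·10 + 4·7·3 = 1022 ≡ 8.
  α_i^2 mod 13 = [3, 1, 9, 12, 10].
  S_2 = Σ v_i α_i^2 r_i = 7·3·9 + 6·1·4 + 2·9·8 + 7·12·10 + 4·10·3 = 1317 ≡ 4.
  S = (3, 8, 4) ≠ 0, so r is not a codeword (an error is present).
Step 3: locate the error. For a single error e at position i, S_ℓ = v_i·e·α_i^ℓ, so α_err = S_1/S_0.
  S_0^{−1} = 3^{−1} = 9 (mod 13), so α_err = 8·9 = 72 ≡ 7 = α_5. Error position i = 5.
  Consistency check: S_2/S_1 = 4·5 = 20 ≡ 7 = α_err ✓ (single-error assumption holds).
Step 4: error magnitude e = S_0/v_5 = S_0·∏_{j≠5}(α_5 − α_j) = 3·10 = 30 ≡ 4 (mod 13).
Step 5: correct position 5: c_5 = r_5 − e = 3 − 4 ≡ 12 (mod 13). Hence c = [9, 4, 8, 10, 12].
  Check: interpolating c through the α_i gives m(x) = 5 + 1·x (degree < 2) with m(α_i) = c_i for every i, so c is indeed a codeword.


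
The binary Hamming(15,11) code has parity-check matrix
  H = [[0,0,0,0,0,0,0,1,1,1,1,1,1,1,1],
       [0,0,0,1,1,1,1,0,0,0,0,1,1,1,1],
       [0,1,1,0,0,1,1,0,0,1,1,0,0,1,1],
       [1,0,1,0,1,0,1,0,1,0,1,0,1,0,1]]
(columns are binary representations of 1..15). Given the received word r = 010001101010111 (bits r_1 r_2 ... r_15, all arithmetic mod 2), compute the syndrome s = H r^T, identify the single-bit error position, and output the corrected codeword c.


s = (1, 1, 0, 1)^T, error position = 13, corrected codeword c = 010001101010011

Compute s = H r^T mod 2 one row at a time:
  s_1 = 0 + 1 + 0 + 1 + 0 + 1 + 1 + 1 = 5 ≡ 1 (mod 2).
  s_2 = 0 + 0 + 1 + 1 + 0 + 1 + 1 + 1 = 5 ≡ 1 (mod 2).
  s_3 = 1 + 0 + 1 + 1 + 0 + 1 + 1 + 1 = 6 ≡ 0 (mod 2).
  s_4 = 0 + 0 + 0 + 1 + 1 + 1 + 1 + 1 = 5 ≡ 1 (mod 2).
s = (1, 1, 0, 1)^T — this equals column 13 of H (binary 1101), so error is at position 13.
Correct: flip bit 13 of r = 010001101010111 to get c = 010001101010011.


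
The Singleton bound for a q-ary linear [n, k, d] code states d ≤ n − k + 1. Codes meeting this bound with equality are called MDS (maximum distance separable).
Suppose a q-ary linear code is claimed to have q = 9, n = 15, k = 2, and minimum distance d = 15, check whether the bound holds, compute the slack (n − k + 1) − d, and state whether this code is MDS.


Singleton RHS = n − k + 1 = 14, slack = -1, bound violated (no such code; not MDS).

Singleton bound: d ≤ n − k + 1.
Here n = 15, k = 2, so n − k + 1 = 14.
Given d = 15, check d ≤ 14: NO.
Slack = (n − k + 1) − d = -1.
The slack is negative: d = 15 exceeds n − k + 1 = 14 by 1, so the Singleton bound is violated and no linear [15, 2, 15]_9 code can exist. In particular it is not MDS (MDS requires d = n − k + 1 exactly).
Description: the claimed parameters are [15, 2, 15]_9; such a code would be impossible (violates the Singleton bound).


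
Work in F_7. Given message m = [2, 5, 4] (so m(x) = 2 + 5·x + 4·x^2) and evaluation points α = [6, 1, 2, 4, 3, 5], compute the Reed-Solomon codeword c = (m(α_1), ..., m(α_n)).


c = [1, 4, 0, 2, 4, 1]

Message polynomial: m(x) = 2 + 5·x + 4·x^2 (mod 7).
For each evaluation point α_i, compute m(α_i) mod 7:
  α_1 = 6: Horner steps 4 → 1 → 1, so m(6) = 1.
  α_2 = 1: Horner steps 4 → 2 → 4, so m(1) = 4.
  α_3 = 2: Horner steps 4 → 6 → 0, so m(2) = 0.
  α_4 = 4: Horner steps 4 → 0 → 2, so m(4) = 2.
  α_5 = 3: Horner steps 4 → 3 → 4, so m(3) = 4.
  α_6 = 5: Horner steps 4 → 4 → 1, so m(5) = 1.
Codeword c = [1, 4, 0, 2, 4, 1] ∈ F_7^6.


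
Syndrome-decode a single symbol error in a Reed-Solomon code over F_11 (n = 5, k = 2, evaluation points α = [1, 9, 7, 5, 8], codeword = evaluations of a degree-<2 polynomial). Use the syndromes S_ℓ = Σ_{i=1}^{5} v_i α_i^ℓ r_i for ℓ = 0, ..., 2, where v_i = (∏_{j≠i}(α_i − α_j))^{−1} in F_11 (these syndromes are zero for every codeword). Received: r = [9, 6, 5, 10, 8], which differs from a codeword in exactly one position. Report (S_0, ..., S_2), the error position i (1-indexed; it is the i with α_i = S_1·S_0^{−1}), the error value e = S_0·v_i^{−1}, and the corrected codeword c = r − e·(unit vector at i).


S = (8, 6, 10), error at position 2, error magnitude e = 6, c = [9, 0, 5, 10, 8].

Step 1: column multipliers v_i = (∏_{j≠i}(α_i − α_j))^{−1} mod 11.
  i = 1 (α = 1): (1−9)(1−7)(1−5)(1−8) = (−8)·(−6)·(−4)·(−7) = 1344 ≡ 2, so v_1 = 2^{−1} = 6 (mod 11).
  i = 2 (α = 9): (9−1)(9−7)(9−5)(9−8) = 8·2·4·1 = 64 ≡ 9, so v_2 = 9^{−1} = 5 (mod 11).
  i = 3 (α = 7): (7−1)(7−9)(7−5)(7−8) = 6·(−2)·2·(−1) = 24 ≡ 2, so v_3 = 2^{−1} = 6 (mod 11).
  i = 4 (α = 5): (5−1)(5−9)(5−7)(5−8) = 4·(−4)·(−2)·(−3) = −96 ≡ 3, so v_4 = 3^{−1} = 4 (mod 11).
  i = 5 (α = 8): (8−1)(8−9)(8−7)(8−5) = 7·(−1)·1·3 = −21 ≡ 1, so v_5 = 1^{−1} = 1 (mod 11).
  v = [6, 5, 6, 4, 1].
Step 2: syndromes of r = [9, 6, 5, 10, 8] (all sums mod 11).
  S_0 = Σ v_i r_i = 6·9 + 5·6 + 6·5 + 4·10 + 1·8 = 162 ≡ 8.
  S_1 = Σ v_i α_i r_i = 6·1·9 + 5·9·6 + 6·7·5 + 4·5·10 + 1·8·8 = 798 ≡ 6.
  α_i^2 mod 11 = [1, 4, 5, 3, 9].
  S_2 = Σ v_i α_i^2 r_i = 6·1·9 + 5·4·6 + 6·5·5 + 4·3·10 + 1·9·8 = 516 ≡ 10.
  S = (8, 6, 10) ≠ 0, so r is not a codeword (an error is present).
Step 3: locate the error. For a single error e at position i, S_ℓ = v_i·e·α_i^ℓ, so α_err = S_1/S_0.
  S_0^{−1} = 8^{−1} = 7 (mod 11), so α_err = 6·7 = 42 ≡ 9 = α_2. Error position i = 2.
  Consistency check: S_2/S_1 = 10·2 = 20 ≡ 9 = α_err ✓ (single-error assumption holds).
Step 4: error magnitude e = S_0/v_2 = S_0·∏_{j≠2}(α_2 − α_j) = 8·9 = 72 ≡ 6 (mod 11).
Step 5: correct position 2: c_2 = r_2 − e = 6 − 6 ≡ 0 (mod 11). Hence c = [9, 0, 5, 10, 8].
  Check: interpolating c through the α_i gives m(x) = 6 + 3·x (degree < 2) with m(α_i) = c_i for every i, so c is indeed a codeword.


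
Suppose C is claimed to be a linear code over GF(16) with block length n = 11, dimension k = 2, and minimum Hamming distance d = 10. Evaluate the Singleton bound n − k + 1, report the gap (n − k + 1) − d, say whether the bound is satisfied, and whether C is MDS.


Singleton RHS = n − k + 1 = 10, slack = 0, bound satisfied, MDS.

Singleton bound: d ≤ n − k + 1.
Here n = 11, k = 2, so n − k + 1 = 10.
Given d = 10, check d ≤ 10: YES.
Slack = (n − k + 1) − d = 0.
The code is MDS (slack = 0).
Description: the claimed parameters are [11, 2, 10]_16; such a code would be MDS (meets Singleton bound).


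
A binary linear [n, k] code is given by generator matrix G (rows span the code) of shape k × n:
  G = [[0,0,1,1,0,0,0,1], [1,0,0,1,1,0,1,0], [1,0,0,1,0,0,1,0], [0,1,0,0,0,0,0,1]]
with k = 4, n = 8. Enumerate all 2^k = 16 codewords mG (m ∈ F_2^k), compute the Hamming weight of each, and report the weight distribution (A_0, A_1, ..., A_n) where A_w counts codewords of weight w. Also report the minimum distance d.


Weight distribution: A_0 = 1, A_1 = 1, A_2 = 1, A_3 = 4, A_4 = 5, A_5 = 3, A_6 = 1. Minimum distance d = 1.

Enumerate all 2^4 = 16 messages m ∈ F_2^4.
For each, compute codeword c = mG in F_2^8, then tally its weight.
  m = 0000 → c = 00000000, weight = 0.
  m = 1000 → c = 00110001, weight = 3.
  m = 0100 → c = 10011010, weight = 4.
  m = 1100 → c = 10101011, weight = 5.
  m = 0010 → c = 10010010, weight = 3.
  m = 1010 → c = 10100011, weight = 4.
  m = 0110 → c = 00001000, weight = 1.
  m = 1110 → c = 00111001, weight = 4.
  m = 0001 → c = 01000001, weight = 2.
  m = 1001 → c = 01110000, weight = 3.
  m = 0101 → c = 11011011, weight = 6.
  m = 1101 → c = 11101010, weight = 5.
  m = 0011 → c = 11010011, weight = 5.
  m = 1011 → c = 11100010, weight = 4.
  m = 0111 → c = 01001001, weight = 3.
  m = 1111 → c = 01111000, weight = 4.
Tally weights:
  weight 0: 1 codewords.
  weight 1: 1 codewords.
  weight 2: 1 codewords.
  weight 3: 4 codewords.
  weight 4: 5 codewords.
  weight 5: 3 codewords.
  weight 6: 1 codewords.
Minimum distance d = smallest w > 0 with A_w > 0 = 1.
Sanity: Σ A_w = 16 = 2^4 = 16 ✓.


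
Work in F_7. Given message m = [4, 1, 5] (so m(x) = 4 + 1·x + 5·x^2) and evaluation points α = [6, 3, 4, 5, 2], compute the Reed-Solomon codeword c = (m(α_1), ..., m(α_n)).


c = [1, 3, 4, 1, 5]

Message polynomial: m(x) = 4 + 1·x + 5·x^2 (mod 7).
For each evaluation point α_i, compute m(α_i) mod 7:
  α_1 = 6: Horner steps 5 → 3 → 1, so m(6) = 1.
  α_2 = 3: Horner steps 5 → 2 → 3, so m(3) = 3.
  α_3 = 4: Horner steps 5 → 0 → 4, so m(4) = 4.
  α_4 = 5: Horner steps 5 → 5 → 1, so m(5) = 1.
  α_5 = 2: Horner steps 5 → 4 → 5, so m(2) = 5.
Codeword c = [1, 3, 4, 1, 5] ∈ F_7^5.


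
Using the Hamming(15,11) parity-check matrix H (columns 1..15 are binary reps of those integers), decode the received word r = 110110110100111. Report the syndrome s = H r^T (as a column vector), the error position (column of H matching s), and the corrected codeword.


s = (1, 0, 1, 1)^T, error position = 11, corrected codeword c = 110110110110111

Compute s = H r^T mod 2 one row at a time:
  s_1 = 1 + 0 + 1 + 0 + 0 + 1 + 1 + 1 = 5 ≡ 1 (mod 2).
  s_2 = 1 + 1 + 0 + 1 + 0 + 1 + 1 + 1 = 6 ≡ 0 (mod 2).
  s_3 = 1 + 0 + 0 + 1 + 1 + 0 + 1 + 1 = 5 ≡ 1 (mod 2).
  s_4 = 1 + 0 + 1 + 1 + 0 + 0 + 1 + 1 = 5 ≡ 1 (mod 2).
s = (1, 0, 1, 1)^T — this equals column 11 of H (binary 1011), so error is at position 11.
Correct: flip bit 11 of r = 110110110100111 to get c = 110110110110111.


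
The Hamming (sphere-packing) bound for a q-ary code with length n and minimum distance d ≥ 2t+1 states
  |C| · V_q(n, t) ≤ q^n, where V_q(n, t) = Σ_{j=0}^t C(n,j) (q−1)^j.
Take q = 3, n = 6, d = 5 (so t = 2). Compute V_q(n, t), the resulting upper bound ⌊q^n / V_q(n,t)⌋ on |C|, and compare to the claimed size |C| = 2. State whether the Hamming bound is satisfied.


V_q(n, t) = 73, q^n = 729, Hamming bound = 9, |C| = 2 ≤ bound (satisfied).

Step 1: Compute V_q(n, t) = Σ_{j=0}^2 C(n, j) (q−1)^j.
  j = 0: C(6,0)·(2)^0 = 1·1 = 1.
  j = 1: C(6,1)·(2)^1 = 6·2 = 12.
  j = 2: C(6,2)·(2)^2 = 15·4 = 60.
  V_q(n, t) = 1 + 12 + 60 = 73.
Step 2: q^n = 3^6 = 729.
Step 3: Hamming bound ⌊q^n / V_q(n,t)⌋ = ⌊729/73⌋ = 9.
Step 4: Compare |C| = 2 to 9: satisfied.
The claimed |C| lies below the Hamming bound.


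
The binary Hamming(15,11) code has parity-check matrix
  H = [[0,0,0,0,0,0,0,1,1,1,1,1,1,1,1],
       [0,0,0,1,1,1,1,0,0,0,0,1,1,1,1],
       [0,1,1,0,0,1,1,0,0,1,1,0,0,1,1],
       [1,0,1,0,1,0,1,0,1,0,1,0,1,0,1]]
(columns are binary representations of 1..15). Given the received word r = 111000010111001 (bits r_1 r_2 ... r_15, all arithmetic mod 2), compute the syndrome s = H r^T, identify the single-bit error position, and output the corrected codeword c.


s = (1, 0, 1, 0)^T, error position = 10, corrected codeword c = 111000010011001

Compute s = H r^T mod 2 one row at a time:
  s_1 = 1 + 0 + 1 + 1 + 1 + 0 + 0 + 1 = 5 ≡ 1 (mod 2).
  s_2 = 0 + 0 + 0 + 0 + 1 + 0 + 0 + 1 = 2 ≡ 0 (mod 2).
  s_3 = 1 + 1 + 0 + 0 + 1 + 1 + 0 + 1 = 5 ≡ 1 (mod 2).
  s_4 = 1 + 1 + 0 + 0 + 0 + 1 + 0 + 1 = 4 ≡ 0 (mod 2).
s = (1, 0, 1, 0)^T — this equals column 10 of H (binary 1010), so error is at position 10.
Correct: flip bit 10 of r = 111000010111001 to get c = 111000010011001.


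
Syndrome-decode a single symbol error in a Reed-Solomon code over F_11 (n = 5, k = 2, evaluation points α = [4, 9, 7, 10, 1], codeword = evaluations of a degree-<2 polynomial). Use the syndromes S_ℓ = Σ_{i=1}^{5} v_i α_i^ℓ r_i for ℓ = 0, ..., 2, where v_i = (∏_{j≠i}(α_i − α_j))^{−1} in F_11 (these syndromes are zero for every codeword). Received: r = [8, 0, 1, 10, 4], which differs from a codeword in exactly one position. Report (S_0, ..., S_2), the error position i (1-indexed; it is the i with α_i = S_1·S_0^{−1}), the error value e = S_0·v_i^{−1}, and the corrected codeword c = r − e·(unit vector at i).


S = (2, 9, 2), error at position 4, error magnitude e = 5, c = [8, 0, 1, 5, 4].

Step 1: column multipliers v_i = (∏_{j≠i}(α_i − α_j))^{−1} mod 11.
  i = 1 (α = 4): (4−9)(4−7)(4−10)(4−1) = (−5)·(−3)·(−6)·3 = −270 ≡ 5, so v_1 = 5^{−1} = 9 (mod 11).
  i = 2 (α = 9): (9−4)(9−7)(9−10)(9−1) = 5·2·(−1)·8 = −80 ≡ 8, so v_2 = 8^{−1} = 7 (mod 11).
  i = 3 (α = 7): (7−4)(7−9)(7−10)(7−1) = 3·(−2)·(−3)·6 = 108 ≡ 9, so v_3 = 9^{−1} = 5 (mod 11).
  i = 4 (α = 10): (10−4)(10−9)(10−7)(10−1) = 6·1·3·9 = 162 ≡ 8, so v_4 = 8^{−1} = 7 (mod 11).
  i = 5 (α = 1): (1−4)(1−9)(1−7)(1−10) = (−3)·(−8)·(−6)·(−9) = 1296 ≡ 9, so v_5 = 9^{−1} = 5 (mod 11).
  v = [9, 7, 5, 7, 5].
Step 2: syndromes of r = [8, 0, 1, 10, 4] (all sums mod 11).
  S_0 = Σ v_i r_i = 9·8 + 7·0 + 5·1 + 7·10 + 5·4 = 167 ≡ 2.
  S_1 = Σ v_i α_i r_i = 9·4·8 + 7·9·0 + 5·7·1 + 7·10·10 + 5·1·4 = 1043 ≡ 9.
  α_i^2 mod 11 = [5, 4, 5, 1, 1].
  S_2 = Σ v_i α_i^2 r_i = 9·5·8 + 7·4·0 + 5·5·1 + 7·1·10 + 5·1·4 = 475 ≡ 2.
  S = (2, 9, 2) ≠ 0, so r is not a codeword (an error is present).
Step 3: locate the error. For a single error e at position i, S_ℓ = v_i·e·α_i^ℓ, so α_err = S_1/S_0.
  S_0^{−1} = 2^{−1} = 6 (mod 11), so α_err = 9·6 = 54 ≡ 10 = α_4. Error position i = 4.
  Consistency check: S_2/S_1 = 2·5 = 10 ≡ 10 = α_err ✓ (single-error assumption holds).
Step 4: error magnitude e = S_0/v_4 = S_0·∏_{j≠4}(α_4 − α_j) = 2·8 = 16 ≡ 5 (mod 11).
Step 5: correct position 4: c_4 = r_4 − e = 10 − 5 ≡ 5 (mod 11). Hence c = [8, 0, 1, 5, 4].
  Check: interpolating c through the α_i gives m(x) = 10 + 5·x (degree < 2) with m(α_i) = c_i for every i, so c is indeed a codeword.


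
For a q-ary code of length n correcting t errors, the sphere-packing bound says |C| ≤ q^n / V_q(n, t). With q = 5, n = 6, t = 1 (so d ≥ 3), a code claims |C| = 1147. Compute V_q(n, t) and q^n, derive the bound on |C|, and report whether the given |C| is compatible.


V_q(n, t) = 25, q^n = 15625, Hamming bound = 625, |C| = 1147 > bound (violated).

Step 1: Compute V_q(n, t) = Σ_{j=0}^1 C(n, j) (q−1)^j.
  j = 0: C(6,0)·(4)^0 = 1·1 = 1.
  j = 1: C(6,1)·(4)^1 = 6·4 = 24.
  V_q(n, t) = 1 + 24 = 25.
Step 2: q^n = 5^6 = 15625.
Step 3: Hamming bound ⌊q^n / V_q(n,t)⌋ = ⌊15625/25⌋ = 625.
Step 4: Compare |C| = 1147 to 625: violated.
The claimed |C| lies above the Hamming bound, so no 5-ary code of length 6 with d ≥ 3 can have 1147 codewords.


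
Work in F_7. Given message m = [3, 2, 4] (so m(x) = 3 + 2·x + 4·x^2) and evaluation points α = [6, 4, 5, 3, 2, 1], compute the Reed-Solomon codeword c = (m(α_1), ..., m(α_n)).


c = [5, 5, 1, 3, 2, 2]

Message polynomial: m(x) = 3 + 2·x + 4·x^2 (mod 7).
For each evaluation point α_i, compute m(α_i) mod 7:
  α_1 = 6: Horner steps 4 → 5 → 5, so m(6) = 5.
  α_2 = 4: Horner steps 4 → 4 → 5, so m(4) = 5.
  α_3 = 5: Horner steps 4 → 1 → 1, so m(5) = 1.
  α_4 = 3: Horner steps 4 → 0 → 3, so m(3) = 3.
  α_5 = 2: Horner steps 4 → 3 → 2, so m(2) = 2.
  α_6 = 1: Horner steps 4 → 6 → 2, so m(1) = 2.
Codeword c = [5, 5, 1, 3, 2, 2] ∈ F_7^6.


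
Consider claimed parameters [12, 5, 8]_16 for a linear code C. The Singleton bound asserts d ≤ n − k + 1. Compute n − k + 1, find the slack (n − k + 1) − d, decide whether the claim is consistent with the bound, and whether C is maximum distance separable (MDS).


Singleton RHS = n − k + 1 = 8, slack = 0, bound satisfied, MDS.

Singleton bound: d ≤ n − k + 1.
Here n = 12, k = 5, so n − k + 1 = 8.
Given d = 8, check d ≤ 8: YES.
Slack = (n − k + 1) − d = 0.
The code is MDS (slack = 0).
Description: the claimed parameters are [12, 5, 8]_16; such a code would be MDS (meets Singleton bound).


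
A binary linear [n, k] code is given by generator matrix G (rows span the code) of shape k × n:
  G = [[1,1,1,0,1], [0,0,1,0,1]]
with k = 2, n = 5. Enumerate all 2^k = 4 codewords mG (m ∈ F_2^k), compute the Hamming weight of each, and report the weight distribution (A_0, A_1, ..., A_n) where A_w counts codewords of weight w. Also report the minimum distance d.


Weight distribution: A_0 = 1, A_2 = 2, A_4 = 1. Minimum distance d = 2.

Enumerate all 2^2 = 4 messages m ∈ F_2^2.
For each, compute codeword c = mG in F_2^5, then tally its weight.
  m = 00 → c = 00000, weight = 0.
  m = 10 → c = 11101, weight = 4.
  m = 01 → c = 00101, weight = 2.
  m = 11 → c = 11000, weight = 2.
Tally weights:
  weight 0: 1 codewords.
  weight 2: 2 codewords.
  weight 4: 1 codewords.
Minimum distance d = smallest w > 0 with A_w > 0 = 2.
Sanity: Σ A_w = 4 = 2^2 = 4 ✓.


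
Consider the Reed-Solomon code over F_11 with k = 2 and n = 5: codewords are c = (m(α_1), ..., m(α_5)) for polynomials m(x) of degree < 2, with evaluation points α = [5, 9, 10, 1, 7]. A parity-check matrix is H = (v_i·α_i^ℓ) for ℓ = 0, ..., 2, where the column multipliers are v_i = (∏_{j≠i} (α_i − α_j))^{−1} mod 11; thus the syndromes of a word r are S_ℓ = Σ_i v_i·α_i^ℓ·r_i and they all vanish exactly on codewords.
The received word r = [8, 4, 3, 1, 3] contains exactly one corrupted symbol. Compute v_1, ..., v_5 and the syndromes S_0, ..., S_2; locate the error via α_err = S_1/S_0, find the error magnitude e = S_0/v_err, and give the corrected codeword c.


S = (5, 2, 3), error at position 5, error magnitude e = 8, c = [8, 4, 3, 1, 6].

Step 1: column multipliers v_i = (∏_{j≠i}(α_i − α_j))^{−1} mod 11.
  i = 1 (α = 5): (5−9)(5−10)(5−1)(5−7) = (−4)·(−5)·4·(−2) = −160 ≡ 5, so v_1 = 5^{−1} = 9 (mod 11).
  i = 2 (α = 9): (9−5)(9−10)(9−1)(9−7) = 4·(−1)·8·2 = −64 ≡ 2, so v_2 = 2^{−1} = 6 (mod 11).
  i = 3 (α = 10): (10−5)(10−9)(10−1)(10−7) = 5·1·9·3 = 135 ≡ 3, so v_3 = 3^{−1} = 4 (mod 11).
  i = 4 (α = 1): (1−5)(1−9)(1−10)(1−7) = (−4)·(−8)·(−9)·(−6) = 1728 ≡ 1, so v_4 = 1^{−1} = 1 (mod 11).
  i = 5 (α = 7): (7−5)(7−9)(7−10)(7−1) = 2·(−2)·(−3)·6 = 72 ≡ 6, so v_5 = 6^{−1} = 2 (mod 11).
  v = [9, 6, 4, 1, 2].
Step 2: syndromes of r = [8, 4, 3, 1, 3] (all sums mod 11).
  S_0 = Σ v_i r_i = 9·8 + 6·4 + 4·3 + 1·1 + 2·3 = 115 ≡ 5.
  S_1 = Σ v_i α_i r_i = 9·5·8 + 6·9·4 + 4·10·3 + 1·1·1 + 2·7·3 = 739 ≡ 2.
  α_i^2 mod 11 = [3, 4, 1, 1, 5].
  S_2 = Σ v_i α_i^2 r_i = 9·3·8 + 6·4·4 + 4·1·3 + 1·1·1 + 2·5·3 = 355 ≡ 3.
  S = (5, 2, 3) ≠ 0, so r is not a codeword (an error is present).
Step 3: locate the error. For a single error e at position i, S_ℓ = v_i·e·α_i^ℓ, so α_err = S_1/S_0.
  S_0^{−1} = 5^{−1} = 9 (mod 11), so α_err = 2·9 = 18 ≡ 7 = α_5. Error position i = 5.
  Consistency check: S_2/S_1 = 3·6 = 18 ≡ 7 = α_err ✓ (single-error assumption holds).
Step 4: error magnitude e = S_0/v_5 = S_0·∏_{j≠5}(α_5 − α_j) = 5·6 = 30 ≡ 8 (mod 11).
Step 5: correct position 5: c_5 = r_5 − e = 3 − 8 ≡ 6 (mod 11). Hence c = [8, 4, 3, 1, 6].
  Check: interpolating c through the α_i gives m(x) = 2 + 10·x (degree < 2) with m(α_i) = c_i for every i, so c is indeed a codeword.


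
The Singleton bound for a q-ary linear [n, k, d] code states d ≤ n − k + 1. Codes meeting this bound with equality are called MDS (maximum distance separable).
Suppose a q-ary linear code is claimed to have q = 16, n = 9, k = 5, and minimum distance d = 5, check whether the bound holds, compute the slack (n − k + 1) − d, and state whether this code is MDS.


Singleton RHS = n − k + 1 = 5, slack = 0, bound satisfied, MDS.

Singleton bound: d ≤ n − k + 1.
Here n = 9, k = 5, so n − k + 1 = 5.
Given d = 5, check d ≤ 5: YES.
Slack = (n − k + 1) − d = 0.
The code is MDS (slack = 0).
Description: the claimed parameters are [9, 5, 5]_16; such a code would be MDS (meets Singleton bound).


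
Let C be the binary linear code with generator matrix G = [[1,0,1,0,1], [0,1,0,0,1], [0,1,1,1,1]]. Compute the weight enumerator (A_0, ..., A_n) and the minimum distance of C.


Weight distribution: A_0 = 1, A_2 = 2, A_3 = 4, A_4 = 1. Minimum distance d = 2.

Enumerate all 2^3 = 8 messages m ∈ F_2^3.
For each, compute codeword c = mG in F_2^5, then tally its weight.
  m = 000 → c = 00000, weight = 0.
  m = 100 → c = 10101, weight = 3.
  m = 010 → c = 01001, weight = 2.
  m = 110 → c = 11100, weight = 3.
  m = 001 → c = 01111, weight = 4.
  m = 101 → c = 11010, weight = 3.
  m = 011 → c = 00110, weight = 2.
  m = 111 → c = 10011, weight = 3.
Tally weights:
  weight 0: 1 codewords.
  weight 2: 2 codewords.
  weight 3: 4 codewords.
  weight 4: 1 codewords.
Minimum distance d = smallest w > 0 with A_w > 0 = 2.
Sanity: Σ A_w = 8 = 2^3 = 8 ✓.


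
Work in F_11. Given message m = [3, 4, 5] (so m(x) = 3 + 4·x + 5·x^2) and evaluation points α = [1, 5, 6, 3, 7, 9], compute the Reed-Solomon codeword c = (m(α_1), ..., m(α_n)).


c = [1, 5, 9, 5, 1, 4]

Message polynomial: m(x) = 3 + 4·x + 5·x^2 (mod 11).
For each evaluation point α_i, compute m(α_i) mod 11:
  α_1 = 1: Horner steps 5 → 9 → 1, so m(1) = 1.
  α_2 = 5: Horner steps 5 → 7 → 5, so m(5) = 5.
  α_3 = 6: Horner steps 5 → 1 → 9, so m(6) = 9.
  α_4 = 3: Horner steps 5 → 8 → 5, so m(3) = 5.
  α_5 = 7: Horner steps 5 → 6 → 1, so m(7) = 1.
  α_6 = 9: Horner steps 5 → 5 → 4, so m(9) = 4.
Codeword c = [1, 5, 9, 5, 1, 4] ∈ F_11^6.


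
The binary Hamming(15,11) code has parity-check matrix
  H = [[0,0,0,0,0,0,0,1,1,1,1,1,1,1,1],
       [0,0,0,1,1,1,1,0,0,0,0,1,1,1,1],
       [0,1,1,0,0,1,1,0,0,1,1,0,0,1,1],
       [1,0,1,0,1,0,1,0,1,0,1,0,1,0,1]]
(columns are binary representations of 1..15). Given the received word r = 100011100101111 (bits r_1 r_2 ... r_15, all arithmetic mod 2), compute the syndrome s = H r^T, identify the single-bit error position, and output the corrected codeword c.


s = (1, 1, 1, 1)^T, error position = 15, corrected codeword c = 100011100101110

Compute s = H r^T mod 2 one row at a time:
  s_1 = 0 + 0 + 1 + 0 + 1 + 1 + 1 + 1 = 5 ≡ 1 (mod 2).
  s_2 = 0 + 1 + 1 + 1 + 1 + 1 + 1 + 1 = 7 ≡ 1 (mod 2).
  s_3 = 0 + 0 + 1 + 1 + 1 + 0 + 1 + 1 = 5 ≡ 1 (mod 2).
  s_4 = 1 + 0 + 1 + 1 + 0 + 0 + 1 + 1 = 5 ≡ 1 (mod 2).
s = (1, 1, 1, 1)^T — this equals column 15 of H (binary 1111), so error is at position 15.
Correct: flip bit 15 of r = 100011100101111 to get c = 100011100101110.


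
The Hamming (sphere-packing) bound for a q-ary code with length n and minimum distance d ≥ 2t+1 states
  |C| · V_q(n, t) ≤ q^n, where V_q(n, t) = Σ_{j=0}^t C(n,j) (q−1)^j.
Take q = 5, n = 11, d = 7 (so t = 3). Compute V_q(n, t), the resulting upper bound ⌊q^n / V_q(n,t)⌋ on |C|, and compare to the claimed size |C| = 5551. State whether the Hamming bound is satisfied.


V_q(n, t) = 11485, q^n = 48828125, Hamming bound = 4251, |C| = 5551 > bound (violated).

Step 1: Compute V_q(n, t) = Σ_{j=0}^3 C(n, j) (q−1)^j.
  j = 0: C(11,0)·(4)^0 = 1·1 = 1.
  j = 1: C(11,1)·(4)^1 = 11·4 = 44.
  j = 2: C(11,2)·(4)^2 = 55·16 = 880.
  j = 3: C(11,3)·(4)^3 = 165·64 = 10560.
  V_q(n, t) = 1 + 44 + 880 + 10560 = 11485.
Step 2: q^n = 5^11 = 48828125.
Step 3: Hamming bound ⌊q^n / V_q(n,t)⌋ = ⌊48828125/11485⌋ = 4251.
Step 4: Compare |C| = 5551 to 4251: violated.
The claimed |C| lies above the Hamming bound, so no 5-ary code of length 11 with d ≥ 7 can have 5551 codewords.


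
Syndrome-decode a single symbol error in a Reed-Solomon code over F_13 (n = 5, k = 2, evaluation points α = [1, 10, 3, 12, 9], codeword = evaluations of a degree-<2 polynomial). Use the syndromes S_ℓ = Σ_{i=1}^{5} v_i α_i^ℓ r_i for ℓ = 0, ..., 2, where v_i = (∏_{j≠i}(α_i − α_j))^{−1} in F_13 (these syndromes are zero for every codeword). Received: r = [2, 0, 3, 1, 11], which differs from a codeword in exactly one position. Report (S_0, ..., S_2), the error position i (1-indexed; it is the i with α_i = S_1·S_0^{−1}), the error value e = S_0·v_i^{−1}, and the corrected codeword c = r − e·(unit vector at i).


S = (5, 6, 2), error at position 5, error magnitude e = 5, c = [2, 0, 3, 1, 6].

Step 1: column multipliers v_i = (∏_{j≠i}(α_i − α_j))^{−1} mod 13.
  i = 1 (α = 1): (1−10)(1−3)(1−12)(1−9) = (−9)·(−2)·(−11)·(−8) = 1584 ≡ 11, so v_1 = 11^{−1} = 6 (mod 13).
  i = 2 (α = 10): (10−1)(10−3)(10−12)(10−9) = 9·7·(−2)·1 = −126 ≡ 4, so v_2 = 4^{−1} = 10 (mod 13).
  i = 3 (α = 3): (3−1)(3−10)(3−12)(3−9) = 2·(−7)·(−9)·(−6) = −756 ≡ 11, so v_3 = 11^{−1} = 6 (mod 13).
  i = 4 (α = 12): (12−1)(12−10)(12−3)(12−9) = 11·2·9·3 = 594 ≡ 9, so v_4 = 9^{−1} = 3 (mod 13).
  i = 5 (α = 9): (9−1)(9−10)(9−3)(9−12) = 8·(−1)·6·(−3) = 144 ≡ 1, so v_5 = 1^{−1} = 1 (mod 13).
  v = [6, 10, 6, 3, 1].
Step 2: syndromes of r = [2, 0, 3, 1, 11] (all sums mod 13).
  S_0 = Σ v_i r_i = 6·2 + 10·0 + 6·3 + 3·1 + 1·11 = 44 ≡ 5.
  S_1 = Σ v_i α_i r_i = 6·1·2 + 10·10·0 + 6·3·3 + 3·12·1 + 1·9·11 = 201 ≡ 6.
  α_i^2 mod 13 = [1, 9, 9, 1, 3].
  S_2 = Σ v_i α_i^2 r_i = 6·1·2 + 10·9·0 + 6·9·3 + 3·1·1 + 1·3·11 = 210 ≡ 2.
  S = (5, 6, 2) ≠ 0, so r is not a codeword (an error is present).
Step 3: locate the error. For a single error e at position i, S_ℓ = v_i·e·α_i^ℓ, so α_err = S_1/S_0.
  S_0^{−1} = 5^{−1} = 8 (mod 13), so α_err = 6·8 = 48 ≡ 9 = α_5. Error position i = 5.
  Consistency check: S_2/S_1 = 2·11 = 22 ≡ 9 = α_err ✓ (single-error assumption holds).
Step 4: error magnitude e = S_0/v_5 = S_0·∏_{j≠5}(α_5 − α_j) = 5·1 = 5 ≡ 5 (mod 13).
Step 5: correct position 5: c_5 = r_5 − e = 11 − 5 ≡ 6 (mod 13). Hence c = [2, 0, 3, 1, 6].
  Check: interpolating c through the α_i gives m(x) = 8 + 7·x (degree < 2) with m(α_i) = c_i for every i, so c is indeed a codeword.


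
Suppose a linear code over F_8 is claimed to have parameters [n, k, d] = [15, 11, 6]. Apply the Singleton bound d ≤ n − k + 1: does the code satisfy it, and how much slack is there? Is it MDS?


Singleton RHS = n − k + 1 = 5, slack = -1, bound violated (no such code; not MDS).

Singleton bound: d ≤ n − k + 1.
Here n = 15, k = 11, so n − k + 1 = 5.
Given d = 6, check d ≤ 5: NO.
Slack = (n − k + 1) − d = -1.
The slack is negative: d = 6 exceeds n − k + 1 = 5 by 1, so the Singleton bound is violated and no linear [15, 11, 6]_8 code can exist. In particular it is not MDS (MDS requires d = n − k + 1 exactly).
Description: the claimed parameters are [15, 11, 6]_8; such a code would be impossible (violates the Singleton bound).
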